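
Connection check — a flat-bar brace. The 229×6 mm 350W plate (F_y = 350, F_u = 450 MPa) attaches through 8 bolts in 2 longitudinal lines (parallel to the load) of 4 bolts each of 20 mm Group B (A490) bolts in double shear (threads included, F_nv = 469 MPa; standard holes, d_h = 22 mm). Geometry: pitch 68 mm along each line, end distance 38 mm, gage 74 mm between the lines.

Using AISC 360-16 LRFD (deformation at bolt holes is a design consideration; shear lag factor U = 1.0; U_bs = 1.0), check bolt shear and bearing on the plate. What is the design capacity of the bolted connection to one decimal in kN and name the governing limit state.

714.4 kN (bearing governs)

Bolt shear: A_b = π(20)²/4 = 314.16 mm². φR_n = 0.75 × 469 × 314.16 × 8 × 2 = 1768.1 kN.
Bearing (6 mm plate, F_u = 450 MPa): end bolts L_c = 38 − 22/2 = 27, R_n = min(1.2×27×6×450, 2.4×20×6×450) = 87.48 kN/bolt; interior L_c = 68 − 22 = 46, R_n = 129.6 kN/bolt. φR_n = 0.75 × (2×87.48 + 6×129.6) = 714.4 kN.
Governing: min(1768.1, 714.4) = 714.4 kN → bearing.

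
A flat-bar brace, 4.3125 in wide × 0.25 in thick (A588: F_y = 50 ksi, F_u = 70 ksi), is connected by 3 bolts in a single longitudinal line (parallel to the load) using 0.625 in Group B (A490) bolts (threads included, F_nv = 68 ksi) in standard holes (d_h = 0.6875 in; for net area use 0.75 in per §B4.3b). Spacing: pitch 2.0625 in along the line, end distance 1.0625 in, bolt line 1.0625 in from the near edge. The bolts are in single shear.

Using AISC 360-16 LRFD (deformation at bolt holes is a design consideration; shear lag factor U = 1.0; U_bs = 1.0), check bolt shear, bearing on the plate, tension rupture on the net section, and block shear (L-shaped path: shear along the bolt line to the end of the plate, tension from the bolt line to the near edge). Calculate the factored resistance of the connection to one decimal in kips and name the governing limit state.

Bolt shear: A_b = π(0.625)²/4 = 0.3068 in². φR_n = 0.75 × 68 × 0.3068 × 3 × 1 = 46.9 kips.
Bearing (0.25 in plate, F_u = 70 ksi): end bolts L_c = 1.0625 − 0.6875/2 = 0.71875, R_n = min(1.2×0.71875×0.25×70, 2.4×0.625×0.25×70) = 15.094 kips/bolt; interior L_c = 2.0625 − 0.6875 = 1.375, R_n = 26.25 kips/bolt. φR_n = 0.75 × (1×15.094 + 2×26.25) = 50.7 kips.
Tension rupture (net): A_n = (4.3125 − 1×0.75)×0.25 = 0.89063 in² (U = 1.0, A_e = A_n). φR_n = 0.75 × 70 × 0.89063 = 46.8 kips.
Block shear: shear path 1×[1.0625+2×2.0625] = 1×5.1875 in, A_gv = 1.2969, A_nv = 1×(5.1875 − 2.5×0.75)×0.25 = 0.82813 in²; tension to near edge: (1.0625 − 0.5×0.75)×0.25 = 0.17188 in². R_n = min(0.6×70×0.82813, 0.6×50×1.2969) + 1.0×70×0.17188 = min(34.781, 38.907) + 12.032 = 46.813 kips. φR_n = 0.75 × 46.813 = 35.1 kips.
Governing: min(46.9, 50.7, 46.8, 35.1) = 35.1 kips → block shear.

35.1 kips (block shear governs)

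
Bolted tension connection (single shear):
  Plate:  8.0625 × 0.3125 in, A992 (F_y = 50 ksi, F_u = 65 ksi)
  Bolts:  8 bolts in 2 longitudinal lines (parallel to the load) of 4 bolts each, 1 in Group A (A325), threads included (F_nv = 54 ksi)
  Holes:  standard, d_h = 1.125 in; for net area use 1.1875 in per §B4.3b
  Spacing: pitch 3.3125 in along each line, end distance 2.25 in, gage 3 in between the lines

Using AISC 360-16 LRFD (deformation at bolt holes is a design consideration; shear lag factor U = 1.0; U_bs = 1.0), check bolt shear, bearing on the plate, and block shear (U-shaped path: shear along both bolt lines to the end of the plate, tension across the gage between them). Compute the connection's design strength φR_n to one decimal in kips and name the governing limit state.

174.4 kips (block shear governs)

Bolt shear: A_b = π(1)²/4 = 0.7854 in². φR_n = 0.75 × 54 × 0.7854 × 8 × 1 = 254.5 kips.
Bearing (0.3125 in plate, F_u = 65 ksi): end bolts L_c = 2.25 − 1.125/2 = 1.6875, R_n = min(1.2×1.6875×0.3125×65, 2.4×1×0.3125×65) = 41.133 kips/bolt; interior L_c = 3.3125 − 1.125 = 2.1875, R_n = 48.75 kips/bolt. φR_n = 0.75 × (2×41.133 + 6×48.75) = 281.1 kips.
Block shear: shear path 2×[2.25+3×3.3125] = 2×12.1875 in, A_gv = 7.6172, A_nv = 2×(12.1875 − 3.5×1.1875)×0.3125 = 5.0195 in²; tension across gage: (3 − 1×1.1875)×0.3125 = 0.56641 in². R_n = min(0.6×65×5.0195, 0.6×50×7.6172) + 1.0×65×0.56641 = min(195.76, 228.52) + 36.817 = 232.58 kips. φR_n = 0.75 × 232.58 = 174.4 kips.
Governing: min(254.5, 281.1, 174.4) = 174.4 kips → block shear.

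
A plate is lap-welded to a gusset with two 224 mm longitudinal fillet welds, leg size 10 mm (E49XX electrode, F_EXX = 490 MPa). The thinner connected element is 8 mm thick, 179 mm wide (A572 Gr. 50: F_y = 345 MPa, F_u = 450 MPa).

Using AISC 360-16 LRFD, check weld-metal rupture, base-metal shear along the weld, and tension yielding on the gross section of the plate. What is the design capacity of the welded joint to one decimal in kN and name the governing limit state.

Weld metal: throat = 0.707×10 = 7.07 mm, L = 2×224 = 448 mm. φR_n = 0.75 × 0.6 × 490 × 7.07 × 448 = 698.4 kN.
Base metal shear (8 mm plate): yield φR_n = 1.0×0.6×345×8×448 = 741.9 kN; rupture φR_n = 0.75×0.6×450×8×448 = 725.8 kN; take 725.8 kN (rupture).
Tension yield (gross): A_g = 179×8 = 1432 mm². φR_n = 0.90 × 345 × 1432 = 444.6 kN.
Governing: min(698.4, 725.8, 444.6) = 444.6 kN → gross-section yield.

444.6 kN (gross-section yield governs)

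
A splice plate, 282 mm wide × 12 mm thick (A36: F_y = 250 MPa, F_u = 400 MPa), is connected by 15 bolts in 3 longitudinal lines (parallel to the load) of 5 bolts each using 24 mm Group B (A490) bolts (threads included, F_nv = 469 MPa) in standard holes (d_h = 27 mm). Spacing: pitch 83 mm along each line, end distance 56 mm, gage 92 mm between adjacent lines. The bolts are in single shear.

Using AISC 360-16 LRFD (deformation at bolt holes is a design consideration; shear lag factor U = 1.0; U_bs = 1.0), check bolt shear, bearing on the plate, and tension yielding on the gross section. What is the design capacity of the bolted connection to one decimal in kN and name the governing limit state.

Bolt shear: A_b = π(24)²/4 = 452.39 mm². φR_n = 0.75 × 469 × 452.39 × 15 × 1 = 2386.9 kN.
Bearing (12 mm plate, F_u = 400 MPa): end bolts L_c = 56 − 27/2 = 42.5, R_n = min(1.2×42.5×12×400, 2.4×24×12×400) = 244.8 kN/bolt; interior L_c = 83 − 27 = 56, R_n = 276.48 kN/bolt. φR_n = 0.75 × (3×244.8 + 12×276.48) = 3039.1 kN.
Tension yield (gross): A_g = 282×12 = 3384 mm². φR_n = 0.90 × 250 × 3384 = 761.4 kN.
Governing: min(2386.9, 3039.1, 761.4) = 761.4 kN → gross-section yield.

761.4 kN (gross-section yield governs)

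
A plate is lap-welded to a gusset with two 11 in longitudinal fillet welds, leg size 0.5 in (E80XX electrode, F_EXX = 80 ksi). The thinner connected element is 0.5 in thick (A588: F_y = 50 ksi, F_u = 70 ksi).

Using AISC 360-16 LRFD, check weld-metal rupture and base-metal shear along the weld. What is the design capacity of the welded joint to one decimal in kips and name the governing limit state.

280.0 kips (weld metal governs)

Weld metal: throat = 0.707×0.5 = 0.3535 in, L = 2×11 = 22 in. φR_n = 0.75 × 0.6 × 80 × 0.3535 × 22 = 280.0 kips.
Base metal shear (0.5 in plate): yield φR_n = 1.0×0.6×50×0.5×22 = 330.0 kips; rupture φR_n = 0.75×0.6×70×0.5×22 = 346.5 kips; take 330.0 kips (yield).
Governing: min(280.0, 330.0) = 280.0 kips → weld metal.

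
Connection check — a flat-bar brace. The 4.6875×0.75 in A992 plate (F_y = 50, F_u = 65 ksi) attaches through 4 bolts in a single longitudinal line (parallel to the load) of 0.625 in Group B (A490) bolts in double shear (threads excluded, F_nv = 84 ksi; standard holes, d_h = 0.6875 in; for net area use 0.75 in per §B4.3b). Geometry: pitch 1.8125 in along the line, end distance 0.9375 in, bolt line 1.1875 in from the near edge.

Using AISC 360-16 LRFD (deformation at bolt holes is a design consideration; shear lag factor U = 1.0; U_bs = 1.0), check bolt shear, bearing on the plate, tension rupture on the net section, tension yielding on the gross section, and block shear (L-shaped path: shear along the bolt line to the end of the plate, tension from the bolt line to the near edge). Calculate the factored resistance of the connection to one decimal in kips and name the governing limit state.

Bolt shear: A_b = π(0.625)²/4 = 0.3068 in². φR_n = 0.75 × 84 × 0.3068 × 4 × 2 = 154.6 kips.
Bearing (0.75 in plate, F_u = 65 ksi): end bolts L_c = 0.9375 − 0.6875/2 = 0.59375, R_n = min(1.2×0.59375×0.75×65, 2.4×0.625×0.75×65) = 34.734 kips/bolt; interior L_c = 1.8125 − 0.6875 = 1.125, R_n = 65.813 kips/bolt. φR_n = 0.75 × (1×34.734 + 3×65.813) = 174.1 kips.
Tension rupture (net): A_n = (4.6875 − 1×0.75)×0.75 = 2.9531 in² (U = 1.0, A_e = A_n). φR_n = 0.75 × 65 × 2.9531 = 144.0 kips.
Tension yield (gross): A_g = 4.6875×0.75 = 3.5156 in². φR_n = 0.90 × 50 × 3.5156 = 158.2 kips.
Block shear: shear path 1×[0.9375+3×1.8125] = 1×6.375 in, A_gv = 4.7813, A_nv = 1×(6.375 − 3.5×0.75)×0.75 = 2.8125 in²; tension to near edge: (1.1875 − 0.5×0.75)×0.75 = 0.60938 in². R_n = min(0.6×65×2.8125, 0.6×50×4.7813) + 1.0×65×0.60938 = min(109.69, 143.44) + 39.61 = 149.3 kips. φR_n = 0.75 × 149.3 = 112.0 kips.
Governing: min(154.6, 174.1, 144.0, 158.2, 112.0) = 112.0 kips → block shear.

112.0 kips (block shear governs)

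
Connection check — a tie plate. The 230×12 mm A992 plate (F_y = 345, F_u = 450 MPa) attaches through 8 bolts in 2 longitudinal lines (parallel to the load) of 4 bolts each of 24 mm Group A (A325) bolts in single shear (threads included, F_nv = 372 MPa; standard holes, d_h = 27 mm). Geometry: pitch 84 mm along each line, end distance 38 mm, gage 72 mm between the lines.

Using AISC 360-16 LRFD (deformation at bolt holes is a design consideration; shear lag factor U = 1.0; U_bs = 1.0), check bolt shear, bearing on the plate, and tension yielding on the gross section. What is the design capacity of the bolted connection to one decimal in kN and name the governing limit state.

Bolt shear: A_b = π(24)²/4 = 452.39 mm². φR_n = 0.75 × 372 × 452.39 × 8 × 1 = 1009.7 kN.
Bearing (12 mm plate, F_u = 450 MPa): end bolts L_c = 38 − 27/2 = 24.5, R_n = min(1.2×24.5×12×450, 2.4×24×12×450) = 158.76 kN/bolt; interior L_c = 84 − 27 = 57, R_n = 311.04 kN/bolt. φR_n = 0.75 × (2×158.76 + 6×311.04) = 1637.8 kN.
Tension yield (gross): A_g = 230×12 = 2760 mm². φR_n = 0.90 × 345 × 2760 = 857.0 kN.
Governing: min(1009.7, 1637.8, 857.0) = 857.0 kN → gross-section yield.

857.0 kN (gross-section yield governs)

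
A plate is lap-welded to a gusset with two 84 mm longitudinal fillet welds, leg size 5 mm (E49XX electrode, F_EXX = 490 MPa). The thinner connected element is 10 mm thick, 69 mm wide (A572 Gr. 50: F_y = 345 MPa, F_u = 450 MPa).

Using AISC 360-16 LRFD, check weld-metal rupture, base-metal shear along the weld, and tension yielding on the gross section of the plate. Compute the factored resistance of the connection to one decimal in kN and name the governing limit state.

131.0 kN (weld metal governs)

Weld metal: throat = 0.707×5 = 3.535 mm, L = 2×84 = 168 mm. φR_n = 0.75 × 0.6 × 490 × 3.535 × 168 = 131.0 kN.
Base metal shear (10 mm plate): yield φR_n = 1.0×0.6×345×10×168 = 347.8 kN; rupture φR_n = 0.75×0.6×450×10×168 = 340.2 kN; take 340.2 kN (rupture).
Tension yield (gross): A_g = 69×10 = 690 mm². φR_n = 0.90 × 345 × 690 = 214.2 kN.
Governing: min(131.0, 340.2, 214.2) = 131.0 kN → weld metal.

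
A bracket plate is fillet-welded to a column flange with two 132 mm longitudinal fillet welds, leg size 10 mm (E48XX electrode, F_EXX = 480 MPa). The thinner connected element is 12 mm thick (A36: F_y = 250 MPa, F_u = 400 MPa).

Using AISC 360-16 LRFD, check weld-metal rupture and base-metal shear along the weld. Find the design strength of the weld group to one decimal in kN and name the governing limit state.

Weld metal: throat = 0.707×10 = 7.07 mm, L = 2×132 = 264 mm. φR_n = 0.75 × 0.6 × 480 × 7.07 × 264 = 403.2 kN.
Base metal shear (12 mm plate): yield φR_n = 1.0×0.6×250×12×264 = 475.2 kN; rupture φR_n = 0.75×0.6×400×12×264 = 570.2 kN; take 475.2 kN (yield).
Governing: min(403.2, 475.2) = 403.2 kN → weld metal.

403.2 kN (weld metal governs)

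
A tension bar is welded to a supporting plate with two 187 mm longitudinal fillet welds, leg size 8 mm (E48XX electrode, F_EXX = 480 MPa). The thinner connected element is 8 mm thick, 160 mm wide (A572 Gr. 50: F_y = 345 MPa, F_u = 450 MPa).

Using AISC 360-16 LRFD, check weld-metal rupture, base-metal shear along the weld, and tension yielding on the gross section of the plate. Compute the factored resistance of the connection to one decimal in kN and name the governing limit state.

Weld metal: throat = 0.707×8 = 5.656 mm, L = 2×187 = 374 mm. φR_n = 0.75 × 0.6 × 480 × 5.656 × 374 = 456.9 kN.
Base metal shear (8 mm plate): yield φR_n = 1.0×0.6×345×8×374 = 619.3 kN; rupture φR_n = 0.75×0.6×450×8×374 = 605.9 kN; take 605.9 kN (rupture).
Tension yield (gross): A_g = 160×8 = 1280 mm². φR_n = 0.90 × 345 × 1280 = 397.4 kN.
Governing: min(456.9, 605.9, 397.4) = 397.4 kN → gross-section yield.

397.4 kN (gross-section yield governs)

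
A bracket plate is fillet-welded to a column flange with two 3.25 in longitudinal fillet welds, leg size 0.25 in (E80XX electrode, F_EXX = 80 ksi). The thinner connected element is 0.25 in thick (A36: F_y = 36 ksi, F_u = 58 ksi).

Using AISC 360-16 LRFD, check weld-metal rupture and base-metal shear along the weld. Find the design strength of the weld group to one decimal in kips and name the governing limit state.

35.1 kips (base-metal shear governs)

Weld metal: throat = 0.707×0.25 = 0.17675 in, L = 2×3.25 = 6.5 in. φR_n = 0.75 × 0.6 × 80 × 0.17675 × 6.5 = 41.4 kips.
Base metal shear (0.25 in plate): yield φR_n = 1.0×0.6×36×0.25×6.5 = 35.1 kips; rupture φR_n = 0.75×0.6×58×0.25×6.5 = 42.4 kips; take 35.1 kips (yield).
Governing: min(41.4, 35.1) = 35.1 kips → base-metal shear.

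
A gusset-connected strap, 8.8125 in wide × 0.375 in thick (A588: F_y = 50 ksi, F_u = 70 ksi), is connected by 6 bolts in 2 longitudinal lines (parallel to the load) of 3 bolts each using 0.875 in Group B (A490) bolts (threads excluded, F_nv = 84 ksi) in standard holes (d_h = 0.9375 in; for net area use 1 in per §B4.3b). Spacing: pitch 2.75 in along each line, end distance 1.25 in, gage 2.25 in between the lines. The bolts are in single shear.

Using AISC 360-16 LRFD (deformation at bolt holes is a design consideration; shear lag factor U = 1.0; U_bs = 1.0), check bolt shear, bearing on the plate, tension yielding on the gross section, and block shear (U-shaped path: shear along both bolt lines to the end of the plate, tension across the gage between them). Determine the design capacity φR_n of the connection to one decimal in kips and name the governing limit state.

125.0 kips (block shear governs)

Bolt shear: A_b = π(0.875)²/4 = 0.60132 in². φR_n = 0.75 × 84 × 0.60132 × 6 × 1 = 227.3 kips.
Bearing (0.375 in plate, F_u = 70 ksi): end bolts L_c = 1.25 − 0.9375/2 = 0.78125, R_n = min(1.2×0.78125×0.375×70, 2.4×0.875×0.375×70) = 24.609 kips/bolt; interior L_c = 2.75 − 0.9375 = 1.8125, R_n = 55.125 kips/bolt. φR_n = 0.75 × (2×24.609 + 4×55.125) = 202.3 kips.
Tension yield (gross): A_g = 8.8125×0.375 = 3.3047 in². φR_n = 0.90 × 50 × 3.3047 = 148.7 kips.
Block shear: shear path 2×[1.25+2×2.75] = 2×6.75 in, A_gv = 5.0625, A_nv = 2×(6.75 − 2.5×1)×0.375 = 3.1875 in²; tension across gage: (2.25 − 1×1)×0.375 = 0.46875 in². R_n = min(0.6×70×3.1875, 0.6×50×5.0625) + 1.0×70×0.46875 = min(133.88, 151.88) + 32.813 = 166.69 kips. φR_n = 0.75 × 166.69 = 125.0 kips.
Governing: min(227.3, 202.3, 148.7, 125.0) = 125.0 kips → block shear.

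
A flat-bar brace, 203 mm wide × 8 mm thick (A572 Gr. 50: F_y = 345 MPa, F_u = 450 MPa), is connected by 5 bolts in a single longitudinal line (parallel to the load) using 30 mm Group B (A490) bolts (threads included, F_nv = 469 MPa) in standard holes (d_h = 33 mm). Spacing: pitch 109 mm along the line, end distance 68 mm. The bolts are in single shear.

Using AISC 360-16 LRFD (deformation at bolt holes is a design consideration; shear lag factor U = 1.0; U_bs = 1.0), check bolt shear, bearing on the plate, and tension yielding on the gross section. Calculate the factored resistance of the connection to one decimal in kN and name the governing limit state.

Bolt shear: A_b = π(30)²/4 = 706.86 mm². φR_n = 0.75 × 469 × 706.86 × 5 × 1 = 1243.2 kN.
Bearing (8 mm plate, F_u = 450 MPa): end bolts L_c = 68 − 33/2 = 51.5, R_n = min(1.2×51.5×8×450, 2.4×30×8×450) = 222.48 kN/bolt; interior L_c = 109 − 33 = 76, R_n = 259.2 kN/bolt. φR_n = 0.75 × (1×222.48 + 4×259.2) = 944.5 kN.
Tension yield (gross): A_g = 203×8 = 1624 mm². φR_n = 0.90 × 345 × 1624 = 504.3 kN.
Governing: min(1243.2, 944.5, 504.3) = 504.3 kN → gross-section yield.

504.3 kN (gross-section yield governs)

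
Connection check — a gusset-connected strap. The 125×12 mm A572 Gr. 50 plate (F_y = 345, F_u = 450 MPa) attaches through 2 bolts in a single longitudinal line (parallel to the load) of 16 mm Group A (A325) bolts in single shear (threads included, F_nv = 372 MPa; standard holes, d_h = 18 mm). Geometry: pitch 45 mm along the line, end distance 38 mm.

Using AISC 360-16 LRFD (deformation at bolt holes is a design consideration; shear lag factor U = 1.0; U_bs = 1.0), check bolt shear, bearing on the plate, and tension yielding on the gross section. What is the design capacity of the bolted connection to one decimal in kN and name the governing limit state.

112.2 kN (bolt shear governs)

Bolt shear: A_b = π(16)²/4 = 201.06 mm². φR_n = 0.75 × 372 × 201.06 × 2 × 1 = 112.2 kN.
Bearing (12 mm plate, F_u = 450 MPa): end bolts L_c = 38 − 18/2 = 29, R_n = min(1.2×29×12×450, 2.4×16×12×450) = 187.92 kN/bolt; interior L_c = 45 − 18 = 27, R_n = 174.96 kN/bolt. φR_n = 0.75 × (1×187.92 + 1×174.96) = 272.2 kN.
Tension yield (gross): A_g = 125×12 = 1500 mm². φR_n = 0.90 × 345 × 1500 = 465.8 kN.
Governing: min(112.2, 272.2, 465.8) = 112.2 kN → bolt shear.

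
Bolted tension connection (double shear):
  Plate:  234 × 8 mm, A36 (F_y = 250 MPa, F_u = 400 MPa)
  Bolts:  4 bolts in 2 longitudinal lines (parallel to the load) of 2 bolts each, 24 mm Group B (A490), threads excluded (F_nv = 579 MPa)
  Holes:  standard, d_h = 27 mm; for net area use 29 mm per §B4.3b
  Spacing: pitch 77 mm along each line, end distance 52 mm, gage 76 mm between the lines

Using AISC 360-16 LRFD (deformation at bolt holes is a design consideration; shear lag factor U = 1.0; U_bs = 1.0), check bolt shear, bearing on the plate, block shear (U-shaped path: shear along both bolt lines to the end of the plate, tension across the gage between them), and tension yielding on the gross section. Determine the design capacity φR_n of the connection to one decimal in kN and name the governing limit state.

Bolt shear: A_b = π(24)²/4 = 452.39 mm². φR_n = 0.75 × 579 × 452.39 × 4 × 2 = 1571.6 kN.
Bearing (8 mm plate, F_u = 400 MPa): end bolts L_c = 52 − 27/2 = 38.5, R_n = min(1.2×38.5×8×400, 2.4×24×8×400) = 147.84 kN/bolt; interior L_c = 77 − 27 = 50, R_n = 184.32 kN/bolt. φR_n = 0.75 × (2×147.84 + 2×184.32) = 498.2 kN.
Block shear: shear path 2×[52+1×77] = 2×129 mm, A_gv = 2064, A_nv = 2×(129 − 1.5×29)×8 = 1368 mm²; tension across gage: (76 − 1×29)×8 = 376 mm². R_n = min(0.6×400×1368, 0.6×250×2064) + 1.0×400×376 = min(328.32, 309.6) + 150.4 = 460 kN. φR_n = 0.75 × 460 = 345.0 kN.
Tension yield (gross): A_g = 234×8 = 1872 mm². φR_n = 0.90 × 250 × 1872 = 421.2 kN.
Governing: min(1571.6, 498.2, 345.0, 421.2) = 345.0 kN → block shear.

345.0 kN (block shear governs)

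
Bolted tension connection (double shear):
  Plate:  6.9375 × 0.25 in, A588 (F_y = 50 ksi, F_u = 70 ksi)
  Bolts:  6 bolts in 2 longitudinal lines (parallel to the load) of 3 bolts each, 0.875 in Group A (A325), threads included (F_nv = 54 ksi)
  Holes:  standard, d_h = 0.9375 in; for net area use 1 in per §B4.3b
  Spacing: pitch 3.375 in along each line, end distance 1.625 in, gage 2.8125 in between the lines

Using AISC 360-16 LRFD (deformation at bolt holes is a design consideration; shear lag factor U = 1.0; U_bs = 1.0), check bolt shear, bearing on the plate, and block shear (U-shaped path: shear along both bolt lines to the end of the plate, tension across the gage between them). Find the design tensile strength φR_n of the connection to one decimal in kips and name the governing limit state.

116.3 kips (block shear governs)

Bolt shear: A_b = π(0.875)²/4 = 0.60132 in². φR_n = 0.75 × 54 × 0.60132 × 6 × 2 = 292.2 kips.
Bearing (0.25 in plate, F_u = 70 ksi): end bolts L_c = 1.625 − 0.9375/2 = 1.15625, R_n = min(1.2×1.15625×0.25×70, 2.4×0.875×0.25×70) = 24.281 kips/bolt; interior L_c = 3.375 − 0.9375 = 2.4375, R_n = 36.75 kips/bolt. φR_n = 0.75 × (2×24.281 + 4×36.75) = 146.7 kips.
Block shear: shear path 2×[1.625+2×3.375] = 2×8.375 in, A_gv = 4.1875, A_nv = 2×(8.375 − 2.5×1)×0.25 = 2.9375 in²; tension across gage: (2.8125 − 1×1)×0.25 = 0.45313 in². R_n = min(0.6×70×2.9375, 0.6×50×4.1875) + 1.0×70×0.45313 = min(123.38, 125.63) + 31.719 = 155.1 kips. φR_n = 0.75 × 155.1 = 116.3 kips.
Governing: min(292.2, 146.7, 116.3) = 116.3 kips → block shear.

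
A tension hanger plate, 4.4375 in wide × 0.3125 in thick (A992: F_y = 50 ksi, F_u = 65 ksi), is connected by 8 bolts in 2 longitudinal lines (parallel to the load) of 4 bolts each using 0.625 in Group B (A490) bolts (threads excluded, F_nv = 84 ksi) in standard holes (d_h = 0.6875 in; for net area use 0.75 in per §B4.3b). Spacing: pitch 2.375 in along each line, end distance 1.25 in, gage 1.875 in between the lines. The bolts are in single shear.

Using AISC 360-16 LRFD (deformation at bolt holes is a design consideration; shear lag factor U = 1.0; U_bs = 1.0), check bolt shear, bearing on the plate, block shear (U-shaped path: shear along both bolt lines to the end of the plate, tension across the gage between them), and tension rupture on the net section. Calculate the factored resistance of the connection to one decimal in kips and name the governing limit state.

Bolt shear: A_b = π(0.625)²/4 = 0.3068 in². φR_n = 0.75 × 84 × 0.3068 × 8 × 1 = 154.6 kips.
Bearing (0.3125 in plate, F_u = 65 ksi): end bolts L_c = 1.25 − 0.6875/2 = 0.90625, R_n = min(1.2×0.90625×0.3125×65, 2.4×0.625×0.3125×65) = 22.09 kips/bolt; interior L_c = 2.375 − 0.6875 = 1.6875, R_n = 30.469 kips/bolt. φR_n = 0.75 × (2×22.09 + 6×30.469) = 170.2 kips.
Block shear: shear path 2×[1.25+3×2.375] = 2×8.375 in, A_gv = 5.2344, A_nv = 2×(8.375 − 3.5×0.75)×0.3125 = 3.5938 in²; tension across gage: (1.875 − 1×0.75)×0.3125 = 0.35156 in². R_n = min(0.6×65×3.5938, 0.6×50×5.2344) + 1.0×65×0.35156 = min(140.16, 157.03) + 22.851 = 163.01 kips. φR_n = 0.75 × 163.01 = 122.3 kips.
Tension rupture (net): A_n = (4.4375 − 2×0.75)×0.3125 = 0.91797 in² (U = 1.0, A_e = A_n). φR_n = 0.75 × 65 × 0.91797 = 44.8 kips.
Governing: min(154.6, 170.2, 122.3, 44.8) = 44.8 kips → net-section rupture.

44.8 kips (net-section rupture governs)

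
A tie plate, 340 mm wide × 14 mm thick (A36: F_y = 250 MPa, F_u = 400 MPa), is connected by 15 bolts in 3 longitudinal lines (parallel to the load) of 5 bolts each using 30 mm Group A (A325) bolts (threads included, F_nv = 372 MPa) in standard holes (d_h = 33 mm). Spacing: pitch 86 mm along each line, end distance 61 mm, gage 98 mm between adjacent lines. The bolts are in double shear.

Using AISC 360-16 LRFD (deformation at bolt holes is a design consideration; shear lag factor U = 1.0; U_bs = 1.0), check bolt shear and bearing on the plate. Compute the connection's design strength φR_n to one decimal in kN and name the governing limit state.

Bolt shear: A_b = π(30)²/4 = 706.86 mm². φR_n = 0.75 × 372 × 706.86 × 15 × 2 = 5916.4 kN.
Bearing (14 mm plate, F_u = 400 MPa): end bolts L_c = 61 − 33/2 = 44.5, R_n = min(1.2×44.5×14×400, 2.4×30×14×400) = 299.04 kN/bolt; interior L_c = 86 − 33 = 53, R_n = 356.16 kN/bolt. φR_n = 0.75 × (3×299.04 + 12×356.16) = 3878.3 kN.
Governing: min(5916.4, 3878.3) = 3878.3 kN → bearing.

3878.3 kN (bearing governs)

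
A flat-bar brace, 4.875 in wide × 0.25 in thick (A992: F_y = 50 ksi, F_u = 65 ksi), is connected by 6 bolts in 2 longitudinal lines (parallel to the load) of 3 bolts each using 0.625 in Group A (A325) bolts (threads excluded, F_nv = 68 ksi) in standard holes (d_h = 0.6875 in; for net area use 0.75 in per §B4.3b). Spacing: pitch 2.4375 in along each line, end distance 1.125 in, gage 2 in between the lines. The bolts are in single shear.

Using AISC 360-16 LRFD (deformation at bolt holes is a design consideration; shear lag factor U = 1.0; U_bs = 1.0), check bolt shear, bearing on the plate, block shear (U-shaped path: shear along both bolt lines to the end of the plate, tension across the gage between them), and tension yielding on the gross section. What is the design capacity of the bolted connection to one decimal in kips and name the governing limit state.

54.8 kips (gross-section yield governs)

Bolt shear: A_b = π(0.625)²/4 = 0.3068 in². φR_n = 0.75 × 68 × 0.3068 × 6 × 1 = 93.9 kips.
Bearing (0.25 in plate, F_u = 65 ksi): end bolts L_c = 1.125 − 0.6875/2 = 0.78125, R_n = min(1.2×0.78125×0.25×65, 2.4×0.625×0.25×65) = 15.234 kips/bolt; interior L_c = 2.4375 − 0.6875 = 1.75, R_n = 24.375 kips/bolt. φR_n = 0.75 × (2×15.234 + 4×24.375) = 96.0 kips.
Block shear: shear path 2×[1.125+2×2.4375] = 2×6 in, A_gv = 3, A_nv = 2×(6 − 2.5×0.75)×0.25 = 2.0625 in²; tension across gage: (2 − 1×0.75)×0.25 = 0.3125 in². R_n = min(0.6×65×2.0625, 0.6×50×3) + 1.0×65×0.3125 = min(80.438, 90) + 20.313 = 100.75 kips. φR_n = 0.75 × 100.75 = 75.6 kips.
Tension yield (gross): A_g = 4.875×0.25 = 1.2188 in². φR_n = 0.90 × 50 × 1.2188 = 54.8 kips.
Governing: min(93.9, 96.0, 75.6, 54.8) = 54.8 kips → gross-section yield.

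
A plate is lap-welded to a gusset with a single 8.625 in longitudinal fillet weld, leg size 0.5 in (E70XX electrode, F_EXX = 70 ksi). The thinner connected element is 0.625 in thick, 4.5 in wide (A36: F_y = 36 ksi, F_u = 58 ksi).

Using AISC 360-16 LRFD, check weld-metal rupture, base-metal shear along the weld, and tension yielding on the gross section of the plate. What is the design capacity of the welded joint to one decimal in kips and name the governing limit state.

91.1 kips (gross-section yield governs)

Weld metal: throat = 0.707×0.5 = 0.3535 in, L = 8.625 in. φR_n = 0.75 × 0.6 × 70 × 0.3535 × 8.625 = 96.0 kips.
Base metal shear (0.625 in plate): yield φR_n = 1.0×0.6×36×0.625×8.625 = 116.4 kips; rupture φR_n = 0.75×0.6×58×0.625×8.625 = 140.7 kips; take 116.4 kips (yield).
Tension yield (gross): A_g = 4.5×0.625 = 2.8125 in². φR_n = 0.90 × 36 × 2.8125 = 91.1 kips.
Governing: min(96.0, 116.4, 91.1) = 91.1 kips → gross-section yield.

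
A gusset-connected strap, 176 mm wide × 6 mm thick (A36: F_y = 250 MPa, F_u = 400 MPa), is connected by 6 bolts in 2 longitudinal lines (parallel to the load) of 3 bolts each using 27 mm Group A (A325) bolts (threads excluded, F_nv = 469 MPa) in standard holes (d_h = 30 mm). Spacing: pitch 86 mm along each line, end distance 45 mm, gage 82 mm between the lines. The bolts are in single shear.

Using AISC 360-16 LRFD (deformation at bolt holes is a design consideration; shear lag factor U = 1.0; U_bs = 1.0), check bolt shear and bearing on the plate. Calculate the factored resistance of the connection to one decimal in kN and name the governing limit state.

Bolt shear: A_b = π(27)²/4 = 572.56 mm². φR_n = 0.75 × 469 × 572.56 × 6 × 1 = 1208.4 kN.
Bearing (6 mm plate, F_u = 400 MPa): end bolts L_c = 45 − 30/2 = 30, R_n = min(1.2×30×6×400, 2.4×27×6×400) = 86.4 kN/bolt; interior L_c = 86 − 30 = 56, R_n = 155.52 kN/bolt. φR_n = 0.75 × (2×86.4 + 4×155.52) = 596.2 kN.
Governing: min(1208.4, 596.2) = 596.2 kN → bearing.

596.2 kN (bearing governs)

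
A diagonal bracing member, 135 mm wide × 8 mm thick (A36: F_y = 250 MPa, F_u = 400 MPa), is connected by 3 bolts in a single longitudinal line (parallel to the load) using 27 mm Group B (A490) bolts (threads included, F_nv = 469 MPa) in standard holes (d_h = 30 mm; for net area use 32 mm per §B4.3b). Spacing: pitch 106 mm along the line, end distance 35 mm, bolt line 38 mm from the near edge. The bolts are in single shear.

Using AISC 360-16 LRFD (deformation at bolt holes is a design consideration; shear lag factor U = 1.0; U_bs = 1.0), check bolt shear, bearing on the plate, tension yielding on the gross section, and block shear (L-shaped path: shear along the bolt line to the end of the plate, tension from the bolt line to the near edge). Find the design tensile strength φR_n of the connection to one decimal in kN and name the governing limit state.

243.0 kN (gross-section yield governs)

Bolt shear: A_b = π(27)²/4 = 572.56 mm². φR_n = 0.75 × 469 × 572.56 × 3 × 1 = 604.2 kN.
Bearing (8 mm plate, F_u = 400 MPa): end bolts L_c = 35 − 30/2 = 20, R_n = min(1.2×20×8×400, 2.4×27×8×400) = 76.8 kN/bolt; interior L_c = 106 − 30 = 76, R_n = 207.36 kN/bolt. φR_n = 0.75 × (1×76.8 + 2×207.36) = 368.6 kN.
Tension yield (gross): A_g = 135×8 = 1080 mm². φR_n = 0.90 × 250 × 1080 = 243.0 kN.
Block shear: shear path 1×[35+2×106] = 1×247 mm, A_gv = 1976, A_nv = 1×(247 − 2.5×32)×8 = 1336 mm²; tension to near edge: (38 − 0.5×32)×8 = 176 mm². R_n = min(0.6×400×1336, 0.6×250×1976) + 1.0×400×176 = min(320.64, 296.4) + 70.4 = 366.8 kN. φR_n = 0.75 × 366.8 = 275.1 kN.
Governing: min(604.2, 368.6, 243.0, 275.1) = 243.0 kN → gross-section yield.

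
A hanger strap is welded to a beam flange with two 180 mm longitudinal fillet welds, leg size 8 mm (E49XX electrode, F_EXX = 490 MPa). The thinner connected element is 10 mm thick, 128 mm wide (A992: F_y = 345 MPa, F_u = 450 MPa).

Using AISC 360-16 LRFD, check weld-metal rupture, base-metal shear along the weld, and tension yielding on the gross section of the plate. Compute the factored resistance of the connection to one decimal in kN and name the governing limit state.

397.4 kN (gross-section yield governs)

Weld metal: throat = 0.707×8 = 5.656 mm, L = 2×180 = 360 mm. φR_n = 0.75 × 0.6 × 490 × 5.656 × 360 = 449.0 kN.
Base metal shear (10 mm plate): yield φR_n = 1.0×0.6×345×10×360 = 745.2 kN; rupture φR_n = 0.75×0.6×450×10×360 = 729.0 kN; take 729.0 kN (rupture).
Tension yield (gross): A_g = 128×10 = 1280 mm². φR_n = 0.90 × 345 × 1280 = 397.4 kN.
Governing: min(449.0, 729.0, 397.4) = 397.4 kN → gross-section yield.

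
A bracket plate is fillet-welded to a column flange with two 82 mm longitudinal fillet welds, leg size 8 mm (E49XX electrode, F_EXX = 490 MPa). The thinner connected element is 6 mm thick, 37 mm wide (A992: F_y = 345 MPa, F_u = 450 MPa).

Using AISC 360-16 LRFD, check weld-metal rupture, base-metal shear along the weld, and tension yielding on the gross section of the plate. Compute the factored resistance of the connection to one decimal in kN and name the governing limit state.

Weld metal: throat = 0.707×8 = 5.656 mm, L = 2×82 = 164 mm. φR_n = 0.75 × 0.6 × 490 × 5.656 × 164 = 204.5 kN.
Base metal shear (6 mm plate): yield φR_n = 1.0×0.6×345×6×164 = 203.7 kN; rupture φR_n = 0.75×0.6×450×6×164 = 199.3 kN; take 199.3 kN (rupture).
Tension yield (gross): A_g = 37×6 = 222 mm². φR_n = 0.90 × 345 × 222 = 68.9 kN.
Governing: min(204.5, 199.3, 68.9) = 68.9 kN → gross-section yield.

68.9 kN (gross-section yield governs)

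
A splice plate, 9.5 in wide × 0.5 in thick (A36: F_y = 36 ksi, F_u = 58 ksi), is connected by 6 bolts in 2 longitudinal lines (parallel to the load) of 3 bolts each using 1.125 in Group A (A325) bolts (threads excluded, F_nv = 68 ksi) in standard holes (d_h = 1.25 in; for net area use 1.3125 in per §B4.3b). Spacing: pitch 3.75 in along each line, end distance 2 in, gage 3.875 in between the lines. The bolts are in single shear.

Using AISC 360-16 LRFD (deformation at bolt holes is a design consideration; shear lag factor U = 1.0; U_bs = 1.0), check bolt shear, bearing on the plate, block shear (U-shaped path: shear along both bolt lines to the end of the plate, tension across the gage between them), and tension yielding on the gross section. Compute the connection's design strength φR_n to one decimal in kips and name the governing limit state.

153.9 kips (gross-section yield governs)

Bolt shear: A_b = π(1.125)²/4 = 0.99402 in². φR_n = 0.75 × 68 × 0.99402 × 6 × 1 = 304.2 kips.
Bearing (0.5 in plate, F_u = 58 ksi): end bolts L_c = 2 − 1.25/2 = 1.375, R_n = min(1.2×1.375×0.5×58, 2.4×1.125×0.5×58) = 47.85 kips/bolt; interior L_c = 3.75 − 1.25 = 2.5, R_n = 78.3 kips/bolt. φR_n = 0.75 × (2×47.85 + 4×78.3) = 306.7 kips.
Block shear: shear path 2×[2+2×3.75] = 2×9.5 in, A_gv = 9.5, A_nv = 2×(9.5 − 2.5×1.3125)×0.5 = 6.2188 in²; tension across gage: (3.875 − 1×1.3125)×0.5 = 1.2813 in². R_n = min(0.6×58×6.2188, 0.6×36×9.5) + 1.0×58×1.2813 = min(216.41, 205.2) + 74.315 = 279.52 kips. φR_n = 0.75 × 279.52 = 209.6 kips.
Tension yield (gross): A_g = 9.5×0.5 = 4.75 in². φR_n = 0.90 × 36 × 4.75 = 153.9 kips.
Governing: min(304.2, 306.7, 209.6, 153.9) = 153.9 kips → gross-section yield.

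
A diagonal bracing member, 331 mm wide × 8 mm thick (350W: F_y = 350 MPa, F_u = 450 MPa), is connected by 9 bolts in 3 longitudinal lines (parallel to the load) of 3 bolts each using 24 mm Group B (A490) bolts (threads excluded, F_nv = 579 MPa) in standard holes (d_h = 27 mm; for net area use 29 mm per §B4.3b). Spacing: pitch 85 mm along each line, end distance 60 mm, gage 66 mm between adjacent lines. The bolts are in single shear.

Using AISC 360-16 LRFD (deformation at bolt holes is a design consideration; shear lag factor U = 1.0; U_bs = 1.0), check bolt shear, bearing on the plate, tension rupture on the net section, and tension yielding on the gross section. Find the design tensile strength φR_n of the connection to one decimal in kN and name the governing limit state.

Bolt shear: A_b = π(24)²/4 = 452.39 mm². φR_n = 0.75 × 579 × 452.39 × 9 × 1 = 1768.1 kN.
Bearing (8 mm plate, F_u = 450 MPa): end bolts L_c = 60 − 27/2 = 46.5, R_n = min(1.2×46.5×8×450, 2.4×24×8×450) = 200.88 kN/bolt; interior L_c = 85 − 27 = 58, R_n = 207.36 kN/bolt. φR_n = 0.75 × (3×200.88 + 6×207.36) = 1385.1 kN.
Tension rupture (net): A_n = (331 − 3×29)×8 = 1952 mm² (U = 1.0, A_e = A_n). φR_n = 0.75 × 450 × 1952 = 658.8 kN.
Tension yield (gross): A_g = 331×8 = 2648 mm². φR_n = 0.90 × 350 × 2648 = 834.1 kN.
Governing: min(1768.1, 1385.1, 658.8, 834.1) = 658.8 kN → net-section rupture.

658.8 kN (net-section rupture governs)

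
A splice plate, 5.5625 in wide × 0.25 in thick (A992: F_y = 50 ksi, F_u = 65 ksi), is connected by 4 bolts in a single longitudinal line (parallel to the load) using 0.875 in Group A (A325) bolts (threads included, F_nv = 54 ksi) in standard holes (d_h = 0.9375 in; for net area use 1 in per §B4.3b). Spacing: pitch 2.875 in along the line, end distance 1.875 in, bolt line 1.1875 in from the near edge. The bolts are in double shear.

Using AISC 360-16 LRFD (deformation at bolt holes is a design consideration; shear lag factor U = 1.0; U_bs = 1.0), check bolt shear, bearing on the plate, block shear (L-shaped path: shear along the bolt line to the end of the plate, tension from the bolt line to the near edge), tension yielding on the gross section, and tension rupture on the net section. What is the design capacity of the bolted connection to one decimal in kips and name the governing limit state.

Bolt shear: A_b = π(0.875)²/4 = 0.60132 in². φR_n = 0.75 × 54 × 0.60132 × 4 × 2 = 194.8 kips.
Bearing (0.25 in plate, F_u = 65 ksi): end bolts L_c = 1.875 − 0.9375/2 = 1.40625, R_n = min(1.2×1.40625×0.25×65, 2.4×0.875×0.25×65) = 27.422 kips/bolt; interior L_c = 2.875 − 0.9375 = 1.9375, R_n = 34.125 kips/bolt. φR_n = 0.75 × (1×27.422 + 3×34.125) = 97.3 kips.
Block shear: shear path 1×[1.875+3×2.875] = 1×10.5 in, A_gv = 2.625, A_nv = 1×(10.5 − 3.5×1)×0.25 = 1.75 in²; tension to near edge: (1.1875 − 0.5×1)×0.25 = 0.17188 in². R_n = min(0.6×65×1.75, 0.6×50×2.625) + 1.0×65×0.17188 = min(68.25, 78.75) + 11.172 = 79.422 kips. φR_n = 0.75 × 79.422 = 59.6 kips.
Tension yield (gross): A_g = 5.5625×0.25 = 1.3906 in². φR_n = 0.90 × 50 × 1.3906 = 62.6 kips.
Tension rupture (net): A_n = (5.5625 − 1×1)×0.25 = 1.1406 in² (U = 1.0, A_e = A_n). φR_n = 0.75 × 65 × 1.1406 = 55.6 kips.
Governing: min(194.8, 97.3, 59.6, 62.6, 55.6) = 55.6 kips → net-section rupture.

55.6 kips (net-section rupture governs)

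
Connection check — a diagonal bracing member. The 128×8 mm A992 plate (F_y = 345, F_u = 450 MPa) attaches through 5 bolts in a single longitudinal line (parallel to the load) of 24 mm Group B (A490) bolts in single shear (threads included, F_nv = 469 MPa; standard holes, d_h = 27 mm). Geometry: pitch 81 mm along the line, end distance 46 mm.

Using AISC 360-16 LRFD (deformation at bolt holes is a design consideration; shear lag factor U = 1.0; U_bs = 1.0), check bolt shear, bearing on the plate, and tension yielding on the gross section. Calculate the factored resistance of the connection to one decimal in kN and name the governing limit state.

318.0 kN (gross-section yield governs)

Bolt shear: A_b = π(24)²/4 = 452.39 mm². φR_n = 0.75 × 469 × 452.39 × 5 × 1 = 795.6 kN.
Bearing (8 mm plate, F_u = 450 MPa): end bolts L_c = 46 − 27/2 = 32.5, R_n = min(1.2×32.5×8×450, 2.4×24×8×450) = 140.4 kN/bolt; interior L_c = 81 − 27 = 54, R_n = 207.36 kN/bolt. φR_n = 0.75 × (1×140.4 + 4×207.36) = 727.4 kN.
Tension yield (gross): A_g = 128×8 = 1024 mm². φR_n = 0.90 × 345 × 1024 = 318.0 kN.
Governing: min(795.6, 727.4, 318.0) = 318.0 kN → gross-section yield.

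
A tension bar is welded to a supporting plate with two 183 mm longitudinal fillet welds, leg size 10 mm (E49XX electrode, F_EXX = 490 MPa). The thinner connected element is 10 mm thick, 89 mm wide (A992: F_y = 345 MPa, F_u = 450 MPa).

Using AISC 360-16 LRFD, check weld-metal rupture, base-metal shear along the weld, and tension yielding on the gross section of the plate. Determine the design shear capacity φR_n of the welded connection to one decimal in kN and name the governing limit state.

Weld metal: throat = 0.707×10 = 7.07 mm, L = 2×183 = 366 mm. φR_n = 0.75 × 0.6 × 490 × 7.07 × 366 = 570.6 kN.
Base metal shear (10 mm plate): yield φR_n = 1.0×0.6×345×10×366 = 757.6 kN; rupture φR_n = 0.75×0.6×450×10×366 = 741.2 kN; take 741.2 kN (rupture).
Tension yield (gross): A_g = 89×10 = 890 mm². φR_n = 0.90 × 345 × 890 = 276.3 kN.
Governing: min(570.6, 741.2, 276.3) = 276.3 kN → gross-section yield.

276.3 kN (gross-section yield governs)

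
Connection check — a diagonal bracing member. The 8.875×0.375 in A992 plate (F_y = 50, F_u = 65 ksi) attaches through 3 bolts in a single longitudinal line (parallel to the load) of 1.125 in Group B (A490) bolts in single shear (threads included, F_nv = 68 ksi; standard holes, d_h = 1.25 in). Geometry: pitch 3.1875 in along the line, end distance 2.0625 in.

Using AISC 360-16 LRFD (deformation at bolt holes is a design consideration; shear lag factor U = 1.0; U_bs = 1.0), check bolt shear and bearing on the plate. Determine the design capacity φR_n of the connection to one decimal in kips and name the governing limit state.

116.5 kips (bearing governs)

Bolt shear: A_b = π(1.125)²/4 = 0.99402 in². φR_n = 0.75 × 68 × 0.99402 × 3 × 1 = 152.1 kips.
Bearing (0.375 in plate, F_u = 65 ksi): end bolts L_c = 2.0625 − 1.25/2 = 1.4375, R_n = min(1.2×1.4375×0.375×65, 2.4×1.125×0.375×65) = 42.047 kips/bolt; interior L_c = 3.1875 − 1.25 = 1.9375, R_n = 56.672 kips/bolt. φR_n = 0.75 × (1×42.047 + 2×56.672) = 116.5 kips.
Governing: min(152.1, 116.5) = 116.5 kips → bearing.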